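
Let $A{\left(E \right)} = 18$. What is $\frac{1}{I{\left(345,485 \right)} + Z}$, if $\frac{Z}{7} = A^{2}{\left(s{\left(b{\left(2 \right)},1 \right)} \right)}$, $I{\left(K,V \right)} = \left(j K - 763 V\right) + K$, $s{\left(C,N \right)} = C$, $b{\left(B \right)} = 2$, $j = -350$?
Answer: $- \frac{1}{488192} \approx -2.0484 \cdot 10^{-6}$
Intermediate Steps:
$I{\left(K,V \right)} = - 763 V - 349 K$ ($I{\left(K,V \right)} = \left(- 350 K - 763 V\right) + K = \left(- 763 V - 350 K\right) + K = - 763 V - 349 K$)
$Z = 2268$ ($Z = 7 \cdot 18^{2} = 7 \cdot 324 = 2268$)
$\frac{1}{I{\left(345,485 \right)} + Z} = \frac{1}{\left(\left(-763\right) 485 - 120405\right) + 2268} = \frac{1}{\left(-370055 - 120405\right) + 2268} = \frac{1}{-490460 + 2268} = \frac{1}{-488192} = - \frac{1}{488192}$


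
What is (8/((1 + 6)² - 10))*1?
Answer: 8/39 ≈ 0.20513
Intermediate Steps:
(8/((1 + 6)² - 10))*1 = (8/(7² - 10))*1 = (8/(49 - 10))*1 = (8/39)*1 = 8/39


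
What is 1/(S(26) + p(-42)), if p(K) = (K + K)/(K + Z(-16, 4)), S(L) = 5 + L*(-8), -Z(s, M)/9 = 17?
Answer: -65/13167 ≈ -0.0049366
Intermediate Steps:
Z(s, M) = -153 (Z(s, M) = -9*17 = -153)
S(L) = 5 - 8*L
p(K) = 2*K/(-153 + K) (p(K) = (K + K)/(K - 153) = (2*K)/(-153 + K) = 2*K/(-153 + K))
1/(S(26) + p(-42)) = 1/((5 - 8*26) + 2*(-42)/(-153 - 42)) = 1/((5 - 208) + 2*(-42)/(-195)) = 1/(-203 + 2*(-42)*(-1/195)) = 1/(-203 + 28/65) = 1/(-13167/65) = -65/13167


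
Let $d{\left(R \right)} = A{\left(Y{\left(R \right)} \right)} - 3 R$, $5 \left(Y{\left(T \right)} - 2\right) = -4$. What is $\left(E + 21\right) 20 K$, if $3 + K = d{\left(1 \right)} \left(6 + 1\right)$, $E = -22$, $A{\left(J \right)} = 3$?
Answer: $60$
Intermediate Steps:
$Y{\left(T \right)} = \frac{6}{5}$ ($Y{\left(T \right)} = 2 + \frac{1}{5} \left(-4\right) = 2 - \frac{4}{5} = \frac{6}{5}$)
$d{\left(R \right)} = 3 - 3 R$
$K = -3$ ($K = -3 + \left(3 - 3\right) \left(6 + 1\right) = -3 + \left(3 - 3\right) 7 = -3 + 0 \cdot 7 = -3 + 0 = -3$)
$\left(E + 21\right) 20 K = \left(-22 + 21\right) 20 \left(-3\right) = \left(-1\right) 20 \left(-3\right) = \left(-20\right) \left(-3\right) = 60$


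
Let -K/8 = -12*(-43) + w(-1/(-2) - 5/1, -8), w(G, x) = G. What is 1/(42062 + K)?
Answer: 1/37970 ≈ 2.6337e-5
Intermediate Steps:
K = -4092 (K = -8*(-12*(-43) + (-1/(-2) - 5/1)) = -8*(516 + (-1*(-½) - 5*1)) = -8*(516 + (½ - 5)) = -8*(516 - 9/2) = -8*1023/2 = -4092)
1/(42062 + K) = 1/(42062 - 4092) = 1/37970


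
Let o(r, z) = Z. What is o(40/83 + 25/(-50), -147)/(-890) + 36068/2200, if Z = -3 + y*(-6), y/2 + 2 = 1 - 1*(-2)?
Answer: 401669/24475 ≈ 16.411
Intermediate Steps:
y = 2 (y = -4 + 2*(1 - 1*(-2)) = -4 + 2*(1 + 2) = -4 + 2*3 = -4 + 6 = 2)
Z = -15 (Z = -3 + 2*(-6) = -3 - 12 = -15)
o(r, z) = -15
o(40/83 + 25/(-50), -147)/(-890) + 36068/2200 = -15/(-890) + 36068/2200 = -15*(-1/890) + 36068*(1/2200) = 3/178 + 9017/550 = 401669/24475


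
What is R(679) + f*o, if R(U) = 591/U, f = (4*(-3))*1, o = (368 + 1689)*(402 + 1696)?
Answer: -35163394137/679 ≈ -5.1787e+7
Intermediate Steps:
o = 4315586 (o = 2057*2098 = 4315586)
f = -12 (f = -12*1 = -12)
R(679) + f*o = 591/679 - 12*4315586 = 591*(1/679) - 51787032 = 591/679 - 51787032 = -35163394137/679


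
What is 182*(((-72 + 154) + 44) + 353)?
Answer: 87178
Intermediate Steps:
182*(((-72 + 154) + 44) + 353) = 182*((82 + 44) + 353) = 182*(126 + 353) = 182*479 = 87178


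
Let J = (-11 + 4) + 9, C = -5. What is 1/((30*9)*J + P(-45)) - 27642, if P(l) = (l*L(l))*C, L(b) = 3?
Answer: -33585029/1215 ≈ -27642.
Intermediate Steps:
P(l) = -15*l (P(l) = (l*3)*(-5) = (3*l)*(-5) = -15*l)
J = 2 (J = -7 + 9 = 2)
1/((30*9)*J + P(-45)) - 27642 = 1/((30*9)*2 - 15*(-45)) - 27642 = 1/(270*2 + 675) - 27642 = 1/(540 + 675) - 27642 = 1/1215 - 27642 = -33585029/1215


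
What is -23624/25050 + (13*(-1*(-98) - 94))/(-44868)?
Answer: -14739781/15610325 ≈ -0.94423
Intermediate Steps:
-23624/25050 + (13*(-1*(-98) - 94))/(-44868) = -23624*1/25050 + (13*(98 - 94))*(-1/44868) = -11812/12525 + (13*4)*(-1/44868) = -11812/12525 + 52*(-1/44868) = -11812/12525 - 13/11217 = -14739781/15610325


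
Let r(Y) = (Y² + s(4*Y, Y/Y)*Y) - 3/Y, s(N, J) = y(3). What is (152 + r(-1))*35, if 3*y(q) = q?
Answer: 5425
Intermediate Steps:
y(q) = q/3
s(N, J) = 1 (s(N, J) = (⅓)*3 = 1)
r(Y) = Y + Y² - 3/Y (r(Y) = (Y² + 1*Y) - 3/Y = (Y² + Y) - 3/Y = (Y + Y²) - 3/Y = Y + Y² - 3/Y)
(152 + r(-1))*35 = (152 + (-1 + (-1)² - 3/(-1)))*35 = (152 + (-1 + 1 - 3*(-1)))*35 = (152 + (-1 + 1 + 3))*35 = (152 + 3)*35 = 155*35 = 5425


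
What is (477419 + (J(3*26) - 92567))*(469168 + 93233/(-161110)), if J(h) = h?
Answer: 2909592072066771/16111 ≈ 1.8060e+11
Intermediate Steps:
(477419 + (J(3*26) - 92567))*(469168 + 93233/(-161110)) = (477419 + (3*26 - 92567))*(469168 + 93233/(-161110)) = (477419 + (78 - 92567))*(469168 + 93233*(-1/161110)) = (477419 - 92489)*(469168 - 93233/161110) = 384930*(75587563247/161110) = 2909592072066771/16111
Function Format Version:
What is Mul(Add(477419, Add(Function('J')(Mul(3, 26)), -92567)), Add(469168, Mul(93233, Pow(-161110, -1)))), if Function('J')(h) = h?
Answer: Rational(2909592072066771, 16111) ≈ 1.8060e+11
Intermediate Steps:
Mul(Add(477419, Add(Function('J')(Mul(3, 26)), -92567)), Add(469168, Mul(93233, Pow(-161110, -1)))) = Mul(Add(477419, Add(Mul(3, 26), -92567)), Add(469168, Mul(93233, Pow(-161110, -1)))) = Mul(Add(477419, Add(78, -92567)), Add(469168, Mul(93233, Rational(-1, 161110)))) = Mul(Add(477419, -92489), Add(469168, Rational(-93233, 161110))) = Mul(384930, Rational(75587563247, 161110)) = Rational(2909592072066771, 16111)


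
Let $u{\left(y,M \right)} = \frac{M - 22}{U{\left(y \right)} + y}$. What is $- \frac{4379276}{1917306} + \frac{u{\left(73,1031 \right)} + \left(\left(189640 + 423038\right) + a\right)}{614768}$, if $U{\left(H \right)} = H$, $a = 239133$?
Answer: $- \frac{77310150415669}{86044981375584} \approx -0.89849$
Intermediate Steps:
$u{\left(y,M \right)} = \frac{-22 + M}{2 y}$ ($u{\left(y,M \right)} = \frac{M - 22}{y + y} = \frac{-22 + M}{2 y}$)
$- \frac{4379276}{1917306} + \frac{u{\left(73,1031 \right)} + \left(\left(189640 + 423038\right) + a\right)}{614768} = - \frac{4379276}{1917306} + \frac{\frac{-22 + 1031}{2 \cdot 73} + \left(\left(189640 + 423038\right) + 239133\right)}{614768} = \left(-4379276\right) \frac{1}{1917306} + \left(\frac{1}{2} \cdot \frac{1}{73} \cdot 1009 + \left(612678 + 239133\right)\right) \frac{1}{614768} = - \frac{2189638}{958653} + \left(\frac{1009}{146} + 851811\right) \frac{1}{614768} = - \frac{2189638}{958653} + \frac{124365415}{146} \cdot \frac{1}{614768} = - \frac{2189638}{958653} + \frac{124365415}{89756128} = - \frac{77310150415669}{86044981375584}$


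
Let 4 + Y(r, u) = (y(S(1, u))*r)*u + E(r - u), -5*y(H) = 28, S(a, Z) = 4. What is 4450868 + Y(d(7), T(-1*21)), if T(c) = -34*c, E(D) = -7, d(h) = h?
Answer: 22114341/5 ≈ 4.4229e+6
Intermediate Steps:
y(H) = -28/5 (y(H) = -⅕*28 = -28/5)
Y(r, u) = -11 - 28*r*u/5 (Y(r, u) = -4 + ((-28*r/5)*u - 7) = -4 + (-28*r*u/5 - 7) = -4 + (-7 - 28*r*u/5) = -11 - 28*r*u/5)
4450868 + Y(d(7), T(-1*21)) = 4450868 + (-11 - 28/5*7*(-(-34)*21)) = 4450868 + (-11 - 28/5*7*(-34*(-21))) = 4450868 + (-11 - 28/5*7*714) = 4450868 + (-11 - 139944/5) = 4450868 - 139999/5 = 22114341/5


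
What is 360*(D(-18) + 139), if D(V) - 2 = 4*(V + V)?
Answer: -1080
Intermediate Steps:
D(V) = 2 + 8*V (D(V) = 2 + 4*(V + V) = 2 + 4*(2*V) = 2 + 8*V)
360*(D(-18) + 139) = 360*((2 + 8*(-18)) + 139) = 360*((2 - 144) + 139) = 360*(-142 + 139) = 360*(-3) = -1080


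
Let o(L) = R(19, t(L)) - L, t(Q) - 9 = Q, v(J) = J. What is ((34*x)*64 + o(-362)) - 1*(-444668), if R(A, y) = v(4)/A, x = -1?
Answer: 8414230/19 ≈ 4.4285e+5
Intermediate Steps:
t(Q) = 9 + Q
R(A, y) = 4/A
o(L) = 4/19 - L
((34*x)*64 + o(-362)) - 1*(-444668) = ((34*(-1))*64 + (4/19 - 1*(-362))) - 1*(-444668) = (-34*64 + (4/19 + 362)) + 444668 = (-2176 + 6882/19) + 444668 = -34462/19 + 444668 = 8414230/19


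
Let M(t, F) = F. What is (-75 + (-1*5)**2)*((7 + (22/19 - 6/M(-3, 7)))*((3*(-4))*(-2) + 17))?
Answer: -1990550/133 ≈ -14967.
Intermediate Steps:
(-75 + (-1*5)**2)*((7 + (22/19 - 6/M(-3, 7)))*((3*(-4))*(-2) + 17)) = (-75 + (-1*5)**2)*((7 + (22/19 - 6/7))*((3*(-4))*(-2) + 17)) = (-75 + (-5)**2)*((7 + (22*(1/19) - 6*1/7))*(-12*(-2) + 17)) = (-75 + 25)*((7 + (22/19 - 6/7))*(24 + 17)) = -50*(7 + 40/133)*41 = -48550*41/133 = -50*39811/133 = -1990550/133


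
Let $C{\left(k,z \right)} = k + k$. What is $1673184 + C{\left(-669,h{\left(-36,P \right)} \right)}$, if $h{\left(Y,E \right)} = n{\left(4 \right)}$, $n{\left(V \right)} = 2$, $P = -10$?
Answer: $1671846$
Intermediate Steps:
$h{\left(Y,E \right)} = 2$
$C{\left(k,z \right)} = 2 k$
$1673184 + C{\left(-669,h{\left(-36,P \right)} \right)} = 1673184 + 2 \left(-669\right) = 1673184 - 1338 = 1671846$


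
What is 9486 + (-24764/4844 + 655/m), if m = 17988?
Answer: 206527406945/21783468 ≈ 9480.9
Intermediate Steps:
9486 + (-24764/4844 + 655/m) = 9486 + (-24764/4844 + 655/17988) = 9486 + (-24764*1/4844 + 655*(1/17988)) = 9486 + (-6191/1211 + 655/17988) = 9486 - 110570503/21783468 = 206527406945/21783468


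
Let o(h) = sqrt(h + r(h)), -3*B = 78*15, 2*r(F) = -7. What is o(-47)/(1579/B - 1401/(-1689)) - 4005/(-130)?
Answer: 801/26 - 109785*I*sqrt(202)/706847 ≈ 30.808 - 2.2075*I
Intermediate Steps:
r(F) = -7/2 (r(F) = (1/2)*(-7) = -7/2)
B = -390 (B = -26*15 = -1/3*1170 = -390)
o(h) = sqrt(-7/2 + h) (o(h) = sqrt(h - 7/2) = sqrt(-7/2 + h))
o(-47)/(1579/B - 1401/(-1689)) - 4005/(-130) = (sqrt(-14 + 4*(-47))/2)/(1579/(-390) - 1401/(-1689)) - 4005/(-130) = (sqrt(-14 - 188)/2)/(1579*(-1/390) - 1401*(-1/1689)) - 4005*(-1/130) = (sqrt(-202)/2)/(-1579/390 + 467/563) + 801/26 = ((I*sqrt(202))/2)/(-706847/219570) + 801/26 = (I*sqrt(202)/2)*(-219570/706847) + 801/26 = -109785*I*sqrt(202)/706847 + 801/26 = 801/26 - 109785*I*sqrt(202)/706847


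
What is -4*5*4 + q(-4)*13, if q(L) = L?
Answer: -132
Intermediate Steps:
-4*5*4 + q(-4)*13 = -4*5*4 - 4*13 = -20*4 - 52 = -80 - 52 = -132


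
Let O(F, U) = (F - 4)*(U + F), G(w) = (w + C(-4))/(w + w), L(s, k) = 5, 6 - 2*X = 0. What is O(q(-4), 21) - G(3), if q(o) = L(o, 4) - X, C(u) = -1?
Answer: -139/3 ≈ -46.333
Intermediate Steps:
X = 3 (X = 3 - 1/2*0 = 3 + 0 = 3)
q(o) = 2 (q(o) = 5 - 1*3 = 5 - 3 = 2)
G(w) = (-1 + w)/(2*w) (G(w) = (w - 1)/(w + w) = (-1 + w)/((2*w)) = (-1 + w)*(1/(2*w)) = (-1 + w)/(2*w))
O(F, U) = (-4 + F)*(F + U)
O(q(-4), 21) - G(3) = (2**2 - 4*2 - 4*21 + 2*21) - (-1 + 3)/(2*3) = (4 - 8 - 84 + 42) - 2/(2*3) = -46 - 1*1/3 = -46 - 1/3 = -139/3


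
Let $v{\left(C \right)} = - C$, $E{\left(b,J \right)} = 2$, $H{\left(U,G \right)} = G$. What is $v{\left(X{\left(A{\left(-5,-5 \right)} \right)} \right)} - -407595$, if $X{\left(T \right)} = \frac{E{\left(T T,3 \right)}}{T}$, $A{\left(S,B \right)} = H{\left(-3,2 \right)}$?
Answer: $407594$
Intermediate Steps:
$A{\left(S,B \right)} = 2$
$X{\left(T \right)} = \frac{2}{T}$
$v{\left(X{\left(A{\left(-5,-5 \right)} \right)} \right)} - -407595 = - \frac{2}{2} - -407595 = - \frac{2}{2} + 407595 = \left(-1\right) 1 + 407595 = -1 + 407595 = 407594$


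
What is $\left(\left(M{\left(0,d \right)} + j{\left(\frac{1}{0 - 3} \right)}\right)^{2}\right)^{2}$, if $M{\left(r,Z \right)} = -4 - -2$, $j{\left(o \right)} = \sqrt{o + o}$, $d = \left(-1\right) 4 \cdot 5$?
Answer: $\frac{\left(6 - i \sqrt{6}\right)^{4}}{81} \approx 0.44444 - 21.773 i$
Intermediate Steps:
$d = -20$ ($d = \left(-4\right) 5 = -20$)
$j{\left(o \right)} = \sqrt{2} \sqrt{o}$ ($j{\left(o \right)} = \sqrt{2 o} = \sqrt{2} \sqrt{o}$)
$M{\left(r,Z \right)} = -2$ ($M{\left(r,Z \right)} = -4 + 2 = -2$)
$\left(\left(M{\left(0,d \right)} + j{\left(\frac{1}{0 - 3} \right)}\right)^{2}\right)^{2} = \left(\left(-2 + \sqrt{2} \sqrt{\frac{1}{0 - 3}}\right)^{2}\right)^{2} = \left(\left(-2 + \sqrt{2} \sqrt{\frac{1}{-3}}\right)^{2}\right)^{2} = \left(\left(-2 + \sqrt{2} \sqrt{- \frac{1}{3}}\right)^{2}\right)^{2} = \left(\left(-2 + \sqrt{2} \frac{i \sqrt{3}}{3}\right)^{2}\right)^{2} = \left(\left(-2 + \frac{i \sqrt{6}}{3}\right)^{2}\right)^{2} = \left(-2 + \frac{i \sqrt{6}}{3}\right)^{4}$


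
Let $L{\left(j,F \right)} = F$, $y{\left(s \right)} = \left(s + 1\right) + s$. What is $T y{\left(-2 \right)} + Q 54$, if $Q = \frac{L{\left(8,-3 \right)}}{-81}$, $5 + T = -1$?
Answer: $20$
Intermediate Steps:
$T = -6$ ($T = -5 - 1 = -6$)
$y{\left(s \right)} = 1 + 2 s$ ($y{\left(s \right)} = \left(1 + s\right) + s = 1 + 2 s$)
$Q = \frac{1}{27}$ ($Q = - \frac{3}{-81} = \left(-3\right) \left(- \frac{1}{81}\right) = \frac{1}{27} \approx 0.037037$)
$T y{\left(-2 \right)} + Q 54 = - 6 \left(1 + 2 \left(-2\right)\right) + \frac{1}{27} \cdot 54 = - 6 \left(1 - 4\right) + 2 = \left(-6\right) \left(-3\right) + 2 = 18 + 2 = 20$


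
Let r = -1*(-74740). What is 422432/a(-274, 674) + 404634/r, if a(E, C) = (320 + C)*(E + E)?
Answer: 11802276733/2544485930 ≈ 4.6384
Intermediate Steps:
r = 74740
a(E, C) = 2*E*(320 + C) (a(E, C) = (320 + C)*(2*E) = 2*E*(320 + C))
422432/a(-274, 674) + 404634/r = 422432/((2*(-274)*(320 + 674))) + 404634/74740 = 422432/((2*(-274)*994)) + 404634*(1/74740) = 422432/(-544712) + 202317/37370 = 422432*(-1/544712) + 202317/37370 = -52804/68089 + 202317/37370 = 11802276733/2544485930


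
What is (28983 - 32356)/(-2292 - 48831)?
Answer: 3373/51123 ≈ 0.065978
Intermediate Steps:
(28983 - 32356)/(-2292 - 48831) = -3373/(-51123) = -3373*(-1/51123) = 3373/51123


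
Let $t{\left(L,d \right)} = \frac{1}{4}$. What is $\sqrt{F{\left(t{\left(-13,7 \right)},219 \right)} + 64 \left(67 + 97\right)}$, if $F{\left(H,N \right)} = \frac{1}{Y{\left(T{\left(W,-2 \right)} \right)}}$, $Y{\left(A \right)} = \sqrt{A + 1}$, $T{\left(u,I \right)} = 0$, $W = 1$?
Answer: $\sqrt{10497} \approx 102.45$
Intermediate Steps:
$t{\left(L,d \right)} = \frac{1}{4}$
$Y{\left(A \right)} = \sqrt{1 + A}$
$F{\left(H,N \right)} = 1$ ($F{\left(H,N \right)} = \frac{1}{\sqrt{1 + 0}} = \frac{1}{\sqrt{1}} = 1^{-1} = 1$)
$\sqrt{F{\left(t{\left(-13,7 \right)},219 \right)} + 64 \left(67 + 97\right)} = \sqrt{1 + 64 \left(67 + 97\right)} = \sqrt{1 + 64 \cdot 164} = \sqrt{1 + 10496} = \sqrt{10497}$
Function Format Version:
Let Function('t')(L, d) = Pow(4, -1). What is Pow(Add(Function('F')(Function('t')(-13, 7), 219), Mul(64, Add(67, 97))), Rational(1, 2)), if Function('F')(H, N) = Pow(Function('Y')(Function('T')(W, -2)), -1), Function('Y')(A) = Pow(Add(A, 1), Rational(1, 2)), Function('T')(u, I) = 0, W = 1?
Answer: Pow(10497, Rational(1, 2)) ≈ 102.45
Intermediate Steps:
Function('t')(L, d) = Rational(1, 4)
Function('Y')(A) = Pow(Add(1, A), Rational(1, 2))
Function('F')(H, N) = 1 (Function('F')(H, N) = Pow(Pow(Add(1, 0), Rational(1, 2)), -1) = Pow(Pow(1, Rational(1, 2)), -1) = Pow(1, -1) = 1)
Pow(Add(Function('F')(Function('t')(-13, 7), 219), Mul(64, Add(67, 97))), Rational(1, 2)) = Pow(Add(1, Mul(64, Add(67, 97))), Rational(1, 2)) = Pow(Add(1, Mul(64, 164)), Rational(1, 2)) = Pow(Add(1, 10496), Rational(1, 2)) = Pow(10497, Rational(1, 2))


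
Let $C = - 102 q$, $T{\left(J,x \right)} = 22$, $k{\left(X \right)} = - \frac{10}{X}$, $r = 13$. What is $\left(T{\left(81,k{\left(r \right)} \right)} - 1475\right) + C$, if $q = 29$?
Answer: $-4411$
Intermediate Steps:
$C = -2958$ ($C = \left(-102\right) 29 = -2958$)
$\left(T{\left(81,k{\left(r \right)} \right)} - 1475\right) + C = \left(22 - 1475\right) - 2958 = -1453 - 2958 = -4411$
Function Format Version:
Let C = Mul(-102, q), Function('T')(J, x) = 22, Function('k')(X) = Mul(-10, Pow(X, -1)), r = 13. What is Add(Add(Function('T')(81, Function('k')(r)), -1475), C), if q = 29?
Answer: -4411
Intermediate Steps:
C = -2958 (C = Mul(-102, 29) = -2958)
Add(Add(Function('T')(81, Function('k')(r)), -1475), C) = Add(Add(22, -1475), -2958) = Add(-1453, -2958) = -4411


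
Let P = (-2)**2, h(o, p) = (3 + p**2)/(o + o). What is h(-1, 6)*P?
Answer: -78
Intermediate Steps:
h(o, p) = (3 + p**2)/(2*o) (h(o, p) = (3 + p**2)/((2*o)) = (3 + p**2)*(1/(2*o)) = (3 + p**2)/(2*o))
P = 4
h(-1, 6)*P = ((1/2)*(3 + 6**2)/(-1))*4 = ((1/2)*(-1)*(3 + 36))*4 = ((1/2)*(-1)*39)*4 = -39/2*4 = -78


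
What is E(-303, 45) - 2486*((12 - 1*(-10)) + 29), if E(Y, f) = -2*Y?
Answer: -126180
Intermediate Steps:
E(-303, 45) - 2486*((12 - 1*(-10)) + 29) = -2*(-303) - 2486*((12 - 1*(-10)) + 29) = 606 - 2486*((12 + 10) + 29) = 606 - 2486*(22 + 29) = 606 - 2486*51 = 606 - 1*126786 = 606 - 126786 = -126180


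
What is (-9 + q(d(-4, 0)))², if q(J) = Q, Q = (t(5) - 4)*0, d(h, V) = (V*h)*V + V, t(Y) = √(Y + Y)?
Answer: 81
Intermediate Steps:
t(Y) = √2*√Y (t(Y) = √(2*Y) = √2*√Y)
d(h, V) = V + h*V² (d(h, V) = h*V² + V = V + h*V²)
Q = 0 (Q = (√2*√5 - 4)*0 = (√10 - 4)*0 = (-4 + √10)*0 = 0)
q(J) = 0
(-9 + q(d(-4, 0)))² = (-9 + 0)² = (-9)² = 81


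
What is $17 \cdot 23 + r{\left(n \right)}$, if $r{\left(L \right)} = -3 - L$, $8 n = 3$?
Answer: $\frac{3101}{8} \approx 387.63$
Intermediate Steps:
$n = \frac{3}{8}$ ($n = \frac{1}{8} \cdot 3 = \frac{3}{8} \approx 0.375$)
$17 \cdot 23 + r{\left(n \right)} = 17 \cdot 23 - \frac{27}{8} = 391 - \frac{27}{8} = \frac{3101}{8}$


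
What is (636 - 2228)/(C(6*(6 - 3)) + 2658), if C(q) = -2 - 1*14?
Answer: -796/1321 ≈ -0.60257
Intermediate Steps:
C(q) = -16 (C(q) = -2 - 14 = -16)
(636 - 2228)/(C(6*(6 - 3)) + 2658) = (636 - 2228)/(-16 + 2658) = -1592/2642 = -1592*1/2642 = -796/1321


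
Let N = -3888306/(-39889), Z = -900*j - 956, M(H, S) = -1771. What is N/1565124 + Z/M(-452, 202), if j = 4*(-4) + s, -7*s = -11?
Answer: -79653953281691/11726666267162 ≈ -6.7925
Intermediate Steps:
s = 11/7 (s = -⅐*(-11) = 11/7 ≈ 1.5714)
j = -101/7 (j = 4*(-4) + 11/7 = -16 + 11/7 = -101/7 ≈ -14.429)
Z = 84208/7 (Z = -900*(-101/7) - 956 = 90900/7 - 956 = 84208/7 ≈ 12030.)
N = 3888306/39889 (N = -3888306*(-1/39889) = 3888306/39889 ≈ 97.478)
N/1565124 + Z/M(-452, 202) = (3888306/39889)/1565124 + (84208/7)/(-1771) = (3888306/39889)*(1/1565124) + (84208/7)*(-1/1771) = 648051/10405205206 - 84208/12397 = -79653953281691/11726666267162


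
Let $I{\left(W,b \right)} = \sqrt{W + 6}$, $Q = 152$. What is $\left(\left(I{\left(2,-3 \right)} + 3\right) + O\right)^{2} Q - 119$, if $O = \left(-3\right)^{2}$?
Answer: $22985 + 7296 \sqrt{2} \approx 33303.0$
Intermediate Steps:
$I{\left(W,b \right)} = \sqrt{6 + W}$
$O = 9$
$\left(\left(I{\left(2,-3 \right)} + 3\right) + O\right)^{2} Q - 119 = \left(\left(\sqrt{6 + 2} + 3\right) + 9\right)^{2} \cdot 152 - 119 = \left(\left(\sqrt{8} + 3\right) + 9\right)^{2} \cdot 152 - 119 = \left(\left(2 \sqrt{2} + 3\right) + 9\right)^{2} \cdot 152 - 119 = \left(\left(3 + 2 \sqrt{2}\right) + 9\right)^{2} \cdot 152 - 119 = \left(12 + 2 \sqrt{2}\right)^{2} \cdot 152 - 119 = 152 \left(12 + 2 \sqrt{2}\right)^{2} - 119 = -119 + 152 \left(12 + 2 \sqrt{2}\right)^{2}$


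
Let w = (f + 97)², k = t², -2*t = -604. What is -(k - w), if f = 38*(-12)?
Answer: 37677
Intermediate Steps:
t = 302 (t = -½*(-604) = 302)
f = -456
k = 91204 (k = 302² = 91204)
w = 128881 (w = (-456 + 97)² = (-359)² = 128881)
-(k - w) = -(91204 - 1*128881) = -(91204 - 128881) = -1*(-37677) = 37677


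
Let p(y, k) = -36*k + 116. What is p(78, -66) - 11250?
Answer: -8758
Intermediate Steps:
p(y, k) = 116 - 36*k
p(78, -66) - 11250 = (116 - 36*(-66)) - 11250 = (116 + 2376) - 11250 = 2492 - 11250 = -8758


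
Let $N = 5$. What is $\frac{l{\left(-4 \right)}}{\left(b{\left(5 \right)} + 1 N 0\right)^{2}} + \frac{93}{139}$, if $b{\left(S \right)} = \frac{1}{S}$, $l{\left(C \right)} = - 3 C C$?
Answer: $- \frac{166707}{139} \approx -1199.3$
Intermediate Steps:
$l{\left(C \right)} = - 3 C^{2}$
$\frac{l{\left(-4 \right)}}{\left(b{\left(5 \right)} + 1 N 0\right)^{2}} + \frac{93}{139} = \frac{\left(-3\right) \left(-4\right)^{2}}{\left(\frac{1}{5} + 1 \cdot 5 \cdot 0\right)^{2}} + \frac{93}{139} = \frac{\left(-3\right) 16}{\left(\frac{1}{5} + 5 \cdot 0\right)^{2}} + 93 \cdot \frac{1}{139} = - \frac{48}{\left(\frac{1}{5} + 0\right)^{2}} + \frac{93}{139} = - \frac{48}{\left(\frac{1}{5}\right)^{2}} + \frac{93}{139} = - 48 \frac{1}{\frac{1}{25}} + \frac{93}{139} = \left(-48\right) 25 + \frac{93}{139} = -1200 + \frac{93}{139} = - \frac{166707}{139}$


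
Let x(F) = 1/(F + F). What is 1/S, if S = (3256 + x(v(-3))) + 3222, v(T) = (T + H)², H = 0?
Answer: 18/116605 ≈ 0.00015437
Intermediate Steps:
v(T) = T² (v(T) = (T + 0)² = T²)
x(F) = 1/(2*F)
S = 116605/18 (S = (3256 + 1/(2*((-3)²))) + 3222 = (3256 + (½)/9) + 3222 = (3256 + (½)*(⅑)) + 3222 = (3256 + 1/18) + 3222 = 58609/18 + 3222 = 116605/18 ≈ 6478.1)
1/S = 1/(116605/18) = 18/116605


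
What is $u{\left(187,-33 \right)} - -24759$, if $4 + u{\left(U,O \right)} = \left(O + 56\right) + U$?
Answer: $24965$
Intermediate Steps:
$u{\left(U,O \right)} = 52 + O + U$ ($u{\left(U,O \right)} = -4 + \left(\left(O + 56\right) + U\right) = -4 + \left(\left(56 + O\right) + U\right) = -4 + \left(56 + O + U\right) = 52 + O + U$)
$u{\left(187,-33 \right)} - -24759 = \left(52 - 33 + 187\right) - -24759 = 206 + 24759 = 24965$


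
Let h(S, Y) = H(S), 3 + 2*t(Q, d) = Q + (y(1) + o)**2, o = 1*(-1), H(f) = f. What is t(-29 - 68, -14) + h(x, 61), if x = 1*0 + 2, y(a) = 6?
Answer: -71/2 ≈ -35.500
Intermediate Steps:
o = -1
x = 2 (x = 0 + 2 = 2)
t(Q, d) = 11 + Q/2 (t(Q, d) = -3/2 + (Q + (6 - 1)**2)/2 = -3/2 + (Q + 5**2)/2 = -3/2 + (Q + 25)/2 = -3/2 + (25 + Q)/2 = -3/2 + (25/2 + Q/2) = 11 + Q/2)
h(S, Y) = S
t(-29 - 68, -14) + h(x, 61) = (11 + (-29 - 68)/2) + 2 = (11 + (1/2)*(-97)) + 2 = (11 - 97/2) + 2 = -75/2 + 2 = -71/2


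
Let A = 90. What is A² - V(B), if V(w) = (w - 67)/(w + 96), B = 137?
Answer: 1887230/233 ≈ 8099.7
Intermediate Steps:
V(w) = (-67 + w)/(96 + w)
A² - V(B) = 90² - (-67 + 137)/(96 + 137) = 8100 - 70/233 = 1887230/233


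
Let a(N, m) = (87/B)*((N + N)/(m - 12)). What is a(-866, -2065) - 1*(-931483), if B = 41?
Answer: 79322448515/85157 ≈ 9.3149e+5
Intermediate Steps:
a(N, m) = 174*N/(41*(-12 + m)) (a(N, m) = (87/41)*((N + N)/(m - 12)) = (87*(1/41))*((2*N)/(-12 + m)) = 87*(2*N/(-12 + m))/41 = 174*N/(41*(-12 + m)))
a(-866, -2065) - 1*(-931483) = (174/41)*(-866)/(-12 - 2065) - 1*(-931483) = (174/41)*(-866)/(-2077) + 931483 = (174/41)*(-866)*(-1/2077) + 931483 = 150684/85157 + 931483 = 79322448515/85157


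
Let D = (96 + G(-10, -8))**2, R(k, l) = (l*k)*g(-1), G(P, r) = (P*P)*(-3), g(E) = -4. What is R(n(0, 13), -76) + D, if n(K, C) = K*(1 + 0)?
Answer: 41616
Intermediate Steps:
G(P, r) = -3*P**2 (G(P, r) = P**2*(-3) = -3*P**2)
n(K, C) = K (n(K, C) = K*1 = K)
R(k, l) = -4*k*l (R(k, l) = (l*k)*(-4) = (k*l)*(-4) = -4*k*l)
D = 41616 (D = (96 - 3*(-10)**2)**2 = (96 - 3*100)**2 = (96 - 300)**2 = (-204)**2 = 41616)
R(n(0, 13), -76) + D = -4*0*(-76) + 41616 = 0 + 41616 = 41616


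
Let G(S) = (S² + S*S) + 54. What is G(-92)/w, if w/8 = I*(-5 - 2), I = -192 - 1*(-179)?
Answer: 1213/52 ≈ 23.327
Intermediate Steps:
I = -13 (I = -192 + 179 = -13)
G(S) = 54 + 2*S² (G(S) = (S² + S²) + 54 = 2*S² + 54 = 54 + 2*S²)
w = 728 (w = 8*(-13*(-5 - 2)) = 8*(-13*(-7)) = 8*91 = 728)
G(-92)/w = (54 + 2*(-92)²)/728 = (54 + 2*8464)*(1/728) = (54 + 16928)*(1/728) = 16982*(1/728) = 1213/52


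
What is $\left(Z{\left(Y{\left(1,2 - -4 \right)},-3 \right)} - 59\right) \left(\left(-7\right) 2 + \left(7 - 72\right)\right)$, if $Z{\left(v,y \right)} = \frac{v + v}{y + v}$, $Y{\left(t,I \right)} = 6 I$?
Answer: $\frac{49375}{11} \approx 4488.6$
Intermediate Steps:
$Z{\left(v,y \right)} = \frac{2 v}{v + y}$
$\left(Z{\left(Y{\left(1,2 - -4 \right)},-3 \right)} - 59\right) \left(\left(-7\right) 2 + \left(7 - 72\right)\right) = \left(\frac{2 \cdot 6 \left(2 - -4\right)}{6 \left(2 - -4\right) - 3} - 59\right) \left(\left(-7\right) 2 + \left(7 - 72\right)\right) = \left(\frac{2 \cdot 6 \left(2 + 4\right)}{6 \left(2 + 4\right) - 3} - 59\right) \left(-14 - 65\right) = \left(\frac{2 \cdot 6 \cdot 6}{6 \cdot 6 - 3} - 59\right) \left(-79\right) = \left(2 \cdot 36 \frac{1}{36 - 3} - 59\right) \left(-79\right) = \left(2 \cdot 36 \cdot \frac{1}{33} - 59\right) \left(-79\right) = \left(\frac{24}{11} - 59\right) \left(-79\right) = \left(- \frac{625}{11}\right) \left(-79\right) = \frac{49375}{11}$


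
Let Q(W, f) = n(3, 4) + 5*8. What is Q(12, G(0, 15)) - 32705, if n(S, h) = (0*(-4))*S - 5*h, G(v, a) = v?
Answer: -32685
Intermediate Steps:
n(S, h) = -5*h (n(S, h) = 0*S - 5*h = 0 - 5*h = -5*h)
Q(W, f) = 20 (Q(W, f) = -5*4 + 5*8 = -20 + 40 = 20)
Q(12, G(0, 15)) - 32705 = 20 - 32705 = -32685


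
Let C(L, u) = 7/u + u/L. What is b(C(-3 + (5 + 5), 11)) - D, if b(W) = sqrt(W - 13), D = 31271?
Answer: -31271 + I*sqrt(63987)/77 ≈ -31271.0 + 3.2851*I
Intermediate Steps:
b(W) = sqrt(-13 + W)
b(C(-3 + (5 + 5), 11)) - D = sqrt(-13 + (7/11 + 11/(-3 + (5 + 5)))) - 1*31271 = sqrt(-13 + (7*(1/11) + 11/(-3 + 10))) - 31271 = sqrt(-13 + (7/11 + 11/7)) - 31271 = sqrt(-13 + 170/77) - 31271 = sqrt(-831/77) - 31271 = I*sqrt(63987)/77 - 31271 = -31271 + I*sqrt(63987)/77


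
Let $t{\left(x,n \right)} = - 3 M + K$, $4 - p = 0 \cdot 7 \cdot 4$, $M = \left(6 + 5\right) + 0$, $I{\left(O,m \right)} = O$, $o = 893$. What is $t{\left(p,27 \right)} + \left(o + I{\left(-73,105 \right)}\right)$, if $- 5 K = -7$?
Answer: $\frac{3942}{5} \approx 788.4$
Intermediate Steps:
$M = 11$ ($M = 11 + 0 = 11$)
$K = \frac{7}{5}$ ($K = \left(- \frac{1}{5}\right) \left(-7\right) = \frac{7}{5} \approx 1.4$)
$p = 4$ ($p = 4 - 0 \cdot 7 \cdot 4 = 4 - 0 \cdot 4 = 4 - 0 = 4 + 0 = 4$)
$t{\left(x,n \right)} = - \frac{158}{5}$ ($t{\left(x,n \right)} = \left(-3\right) 11 + \frac{7}{5} = -33 + \frac{7}{5} = - \frac{158}{5}$)
$t{\left(p,27 \right)} + \left(o + I{\left(-73,105 \right)}\right) = - \frac{158}{5} + \left(893 - 73\right) = - \frac{158}{5} + 820 = \frac{3942}{5}$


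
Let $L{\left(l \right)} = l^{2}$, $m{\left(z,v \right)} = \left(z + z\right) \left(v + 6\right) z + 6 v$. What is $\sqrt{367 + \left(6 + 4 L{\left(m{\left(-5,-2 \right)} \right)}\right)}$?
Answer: $\sqrt{141749} \approx 376.5$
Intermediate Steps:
$m{\left(z,v \right)} = 6 v + 2 z^{2} \left(6 + v\right)$ ($m{\left(z,v \right)} = 2 z \left(6 + v\right) z + 6 v = 2 z^{2} \left(6 + v\right) + 6 v = 6 v + 2 z^{2} \left(6 + v\right)$)
$\sqrt{367 + \left(6 + 4 L{\left(m{\left(-5,-2 \right)} \right)}\right)} = \sqrt{367 + \left(6 + 4 \left(6 \left(-2\right) + 12 \left(-5\right)^{2} + 2 \left(-2\right) \left(-5\right)^{2}\right)^{2}\right)} = \sqrt{367 + \left(6 + 4 \left(-12 + 12 \cdot 25 + 2 \left(-2\right) 25\right)^{2}\right)} = \sqrt{367 + \left(6 + 4 \left(-12 + 300 - 100\right)^{2}\right)} = \sqrt{367 + \left(6 + 4 \cdot 188^{2}\right)} = \sqrt{367 + \left(6 + 4 \cdot 35344\right)} = \sqrt{367 + \left(6 + 141376\right)} = \sqrt{367 + 141382} = \sqrt{141749}$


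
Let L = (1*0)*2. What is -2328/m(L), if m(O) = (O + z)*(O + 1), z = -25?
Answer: 2328/25 ≈ 93.120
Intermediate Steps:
L = 0 (L = 0*2 = 0)
m(O) = (1 + O)*(-25 + O) (m(O) = (O - 25)*(O + 1) = (-25 + O)*(1 + O) = (1 + O)*(-25 + O))
-2328/m(L) = -2328/(-25 + 0**2 - 24*0) = -2328/(-25 + 0 + 0) = -2328/(-25) = -2328*(-1/25) = 2328/25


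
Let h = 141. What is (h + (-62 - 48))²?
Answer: 961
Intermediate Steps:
(h + (-62 - 48))² = (141 + (-62 - 48))² = (141 - 110)² = 31² = 961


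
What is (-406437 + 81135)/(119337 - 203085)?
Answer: 54217/13958 ≈ 3.8843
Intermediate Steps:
(-406437 + 81135)/(119337 - 203085) = -325302/(-83748) = -325302*(-1/83748) = 54217/13958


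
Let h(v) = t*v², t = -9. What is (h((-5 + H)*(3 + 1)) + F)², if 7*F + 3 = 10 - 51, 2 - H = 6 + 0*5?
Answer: 6673582864/49 ≈ 1.3620e+8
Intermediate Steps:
H = -4 (H = 2 - (6 + 0*5) = 2 - (6 + 0) = 2 - 1*6 = 2 - 6 = -4)
F = -44/7 (F = -3/7 + (10 - 51)/7 = -3/7 + (⅐)*(-41) = -3/7 - 41/7 = -44/7 ≈ -6.2857)
h(v) = -9*v²
(h((-5 + H)*(3 + 1)) + F)² = (-9*(-5 - 4)²*(3 + 1)² - 44/7)² = (-9*(-9*4)² - 44/7)² = (-9*(-36)² - 44/7)² = (-9*1296 - 44/7)² = (-11664 - 44/7)² = (-81692/7)² = 6673582864/49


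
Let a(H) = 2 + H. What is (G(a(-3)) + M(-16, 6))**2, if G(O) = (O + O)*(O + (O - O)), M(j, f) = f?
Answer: 64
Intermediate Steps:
G(O) = 2*O**2 (G(O) = (2*O)*(O + 0) = (2*O)*O = 2*O**2)
(G(a(-3)) + M(-16, 6))**2 = (2*(2 - 3)**2 + 6)**2 = (2*(-1)**2 + 6)**2 = (2*1 + 6)**2 = (2 + 6)**2 = 8**2 = 64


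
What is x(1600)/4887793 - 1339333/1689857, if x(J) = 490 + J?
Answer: -6542850660939/8259671215601 ≈ -0.79214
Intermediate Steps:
x(1600)/4887793 - 1339333/1689857 = (490 + 1600)/4887793 - 1339333/1689857 = 2090*(1/4887793) - 1339333*1/1689857 = 2090/4887793 - 1339333/1689857 = -6542850660939/8259671215601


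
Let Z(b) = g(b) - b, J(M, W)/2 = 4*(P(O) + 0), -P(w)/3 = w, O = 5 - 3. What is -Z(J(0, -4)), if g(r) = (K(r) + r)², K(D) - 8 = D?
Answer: -7792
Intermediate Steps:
O = 2
K(D) = 8 + D
P(w) = -3*w
J(M, W) = -48 (J(M, W) = 2*(4*(-3*2 + 0)) = 2*(4*(-6 + 0)) = 2*(4*(-6)) = 2*(-24) = -48)
g(r) = (8 + 2*r)² (g(r) = ((8 + r) + r)² = (8 + 2*r)²)
Z(b) = -b + 4*(4 + b)² (Z(b) = 4*(4 + b)² - b = -b + 4*(4 + b)²)
-Z(J(0, -4)) = -(-1*(-48) + 4*(4 - 48)²) = -(48 + 4*(-44)²) = -(48 + 4*1936) = -(48 + 7744) = -1*7792 = -7792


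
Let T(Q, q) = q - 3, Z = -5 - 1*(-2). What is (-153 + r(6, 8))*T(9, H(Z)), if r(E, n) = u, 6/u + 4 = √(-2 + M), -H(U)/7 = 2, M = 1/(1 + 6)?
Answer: 327981/125 + 102*I*√91/125 ≈ 2623.8 + 7.7841*I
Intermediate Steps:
Z = -3 (Z = -5 + 2 = -3)
M = ⅐ (M = 1/7 = ⅐ ≈ 0.14286)
H(U) = -14 (H(U) = -7*2 = -14)
T(Q, q) = -3 + q
u = 6/(-4 + I*√91/7) (u = 6/(-4 + √(-2 + ⅐)) = 6/(-4 + √(-13/7)) = 6/(-4 + I*√91/7) ≈ -1.344 - 0.45789*I)
r(E, n) = -168/125 - 6*I*√91/125
(-153 + r(6, 8))*T(9, H(Z)) = (-153 + (-168/125 - 6*I*√91/125))*(-3 - 14) = (-19293/125 - 6*I*√91/125)*(-17) = 327981/125 + 102*I*√91/125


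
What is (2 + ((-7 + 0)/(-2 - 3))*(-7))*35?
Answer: -273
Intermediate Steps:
(2 + ((-7 + 0)/(-2 - 3))*(-7))*35 = (2 - 7/(-5)*(-7))*35 = (2 - 7*(-1/5)*(-7))*35 = (2 + (7/5)*(-7))*35 = (2 - 49/5)*35 = -39/5*35 = -273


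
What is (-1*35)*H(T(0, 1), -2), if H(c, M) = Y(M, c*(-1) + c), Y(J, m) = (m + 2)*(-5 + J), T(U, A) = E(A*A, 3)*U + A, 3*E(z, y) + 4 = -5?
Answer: 490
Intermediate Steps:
E(z, y) = -3 (E(z, y) = -4/3 + (⅓)*(-5) = -4/3 - 5/3 = -3)
T(U, A) = A - 3*U (T(U, A) = -3*U + A = A - 3*U)
Y(J, m) = (-5 + J)*(2 + m) (Y(J, m) = (2 + m)*(-5 + J) = (-5 + J)*(2 + m))
H(c, M) = -10 + 2*M (H(c, M) = -10 - 5*(c*(-1) + c) + 2*M + M*(c*(-1) + c) = -10 - 5*(-c + c) + 2*M + M*(-c + c) = -10 - 5*0 + 2*M + M*0 = -10 + 0 + 2*M + 0 = -10 + 2*M)
(-1*35)*H(T(0, 1), -2) = (-1*35)*(-10 + 2*(-2)) = -35*(-10 - 4) = -35*(-14) = 490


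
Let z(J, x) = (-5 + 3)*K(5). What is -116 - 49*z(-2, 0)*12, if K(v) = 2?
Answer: 2236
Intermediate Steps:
z(J, x) = -4 (z(J, x) = (-5 + 3)*2 = -2*2 = -4)
-116 - 49*z(-2, 0)*12 = -116 - (-196)*12 = -116 - 49*(-48) = -116 + 2352 = 2236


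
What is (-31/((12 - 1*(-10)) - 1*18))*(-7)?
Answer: 217/4 ≈ 54.250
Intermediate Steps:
(-31/((12 - 1*(-10)) - 1*18))*(-7) = (-31/((12 + 10) - 18))*(-7) = (-31/(22 - 18))*(-7) = (-31/4)*(-7) = ((¼)*(-31))*(-7) = -31/4*(-7) = 217/4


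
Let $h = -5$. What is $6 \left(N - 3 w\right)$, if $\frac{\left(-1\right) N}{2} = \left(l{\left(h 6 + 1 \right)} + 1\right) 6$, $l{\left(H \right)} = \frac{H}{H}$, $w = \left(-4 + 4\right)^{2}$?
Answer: $-144$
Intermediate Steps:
$w = 0$ ($w = 0^{2} = 0$)
$l{\left(H \right)} = 1$
$N = -24$ ($N = - 2 \left(1 + 1\right) 6 = - 2 \cdot 2 \cdot 6 = \left(-2\right) 12 = -24$)
$6 \left(N - 3 w\right) = 6 \left(-24 - 0\right) = 6 \left(-24 + 0\right) = 6 \left(-24\right) = -144$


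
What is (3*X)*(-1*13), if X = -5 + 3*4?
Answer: -273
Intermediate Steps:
X = 7 (X = -5 + 12 = 7)
(3*X)*(-1*13) = (3*7)*(-1*13) = 21*(-13) = -273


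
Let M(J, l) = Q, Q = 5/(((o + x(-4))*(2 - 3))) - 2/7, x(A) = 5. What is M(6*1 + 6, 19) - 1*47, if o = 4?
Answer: -3014/63 ≈ -47.841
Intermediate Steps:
Q = -53/63 (Q = 5/(((4 + 5)*(2 - 3))) - 2/7 = 5/((9*(-1))) - 2*1/7 = 5/(-9) - 2/7 = 5*(-1/9) - 2/7 = -5/9 - 2/7 = -53/63 ≈ -0.84127)
M(J, l) = -53/63
M(6*1 + 6, 19) - 1*47 = -53/63 - 1*47 = -53/63 - 47 = -3014/63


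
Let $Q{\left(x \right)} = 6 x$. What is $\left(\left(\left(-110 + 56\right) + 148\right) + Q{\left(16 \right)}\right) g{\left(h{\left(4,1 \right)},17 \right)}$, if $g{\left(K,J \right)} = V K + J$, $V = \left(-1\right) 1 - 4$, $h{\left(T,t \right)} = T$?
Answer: $-570$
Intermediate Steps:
$V = -5$ ($V = -1 - 4 = -5$)
$g{\left(K,J \right)} = J - 5 K$ ($g{\left(K,J \right)} = - 5 K + J = J - 5 K$)
$\left(\left(\left(-110 + 56\right) + 148\right) + Q{\left(16 \right)}\right) g{\left(h{\left(4,1 \right)},17 \right)} = \left(\left(\left(-110 + 56\right) + 148\right) + 6 \cdot 16\right) \left(17 - 20\right) = \left(\left(-54 + 148\right) + 96\right) \left(17 - 20\right) = \left(94 + 96\right) \left(-3\right) = 190 \left(-3\right) = -570$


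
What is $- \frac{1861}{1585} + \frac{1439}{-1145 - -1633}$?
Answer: $\frac{1372647}{773480} \approx 1.7746$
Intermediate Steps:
$- \frac{1861}{1585} + \frac{1439}{-1145 - -1633} = \left(-1861\right) \frac{1}{1585} + \frac{1439}{-1145 + 1633} = - \frac{1861}{1585} + \frac{1439}{488} = \frac{1372647}{773480}$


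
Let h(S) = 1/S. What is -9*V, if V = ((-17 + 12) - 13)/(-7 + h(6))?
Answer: -972/41 ≈ -23.707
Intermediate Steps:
V = 108/41 (V = ((-17 + 12) - 13)/(-7 + 1/6) = (-5 - 13)/(-7 + 1/6) = -18/(-41/6) = -18*(-6/41) = 108/41 ≈ 2.6341)
-9*V = -9*108/41 = -972/41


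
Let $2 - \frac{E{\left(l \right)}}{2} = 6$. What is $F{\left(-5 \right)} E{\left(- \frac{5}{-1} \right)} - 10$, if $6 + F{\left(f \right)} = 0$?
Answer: $38$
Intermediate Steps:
$E{\left(l \right)} = -8$ ($E{\left(l \right)} = 4 - 12 = -8$)
$F{\left(f \right)} = -6$ ($F{\left(f \right)} = -6 + 0 = -6$)
$F{\left(-5 \right)} E{\left(- \frac{5}{-1} \right)} - 10 = \left(-6\right) \left(-8\right) - 10 = 48 - 10 = 38$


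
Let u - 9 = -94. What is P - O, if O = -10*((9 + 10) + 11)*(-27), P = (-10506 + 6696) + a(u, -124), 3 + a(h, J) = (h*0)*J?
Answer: -11913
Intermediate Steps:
u = -85 (u = 9 - 94 = -85)
a(h, J) = -3 (a(h, J) = -3 + (h*0)*J = -3 + 0*J = -3 + 0 = -3)
P = -3813 (P = (-10506 + 6696) - 3 = -3810 - 3 = -3813)
O = 8100 (O = -10*(19 + 11)*(-27) = -10*30*(-27) = -300*(-27) = 8100)
P - O = -3813 - 1*8100 = -3813 - 8100 = -11913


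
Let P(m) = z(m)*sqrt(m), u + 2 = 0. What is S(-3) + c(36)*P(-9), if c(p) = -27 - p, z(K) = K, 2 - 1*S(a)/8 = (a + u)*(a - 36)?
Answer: -1544 + 1701*I ≈ -1544.0 + 1701.0*I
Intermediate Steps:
u = -2 (u = -2 + 0 = -2)
S(a) = 16 - 8*(-36 + a)*(-2 + a) (S(a) = 16 - 8*(a - 2)*(a - 36) = 16 - 8*(-2 + a)*(-36 + a) = 16 - 8*(-36 + a)*(-2 + a))
P(m) = m**(3/2) (P(m) = m*sqrt(m) = m**(3/2))
S(-3) + c(36)*P(-9) = (-560 - 8*(-3)**2 + 304*(-3)) + (-27 - 1*36)*(-9)**(3/2) = (-560 - 8*9 - 912) + (-27 - 36)*(-27*I) = (-560 - 72 - 912) - (-1701)*I = -1544 + 1701*I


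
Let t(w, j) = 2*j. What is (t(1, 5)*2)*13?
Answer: 260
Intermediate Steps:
(t(1, 5)*2)*13 = ((2*5)*2)*13 = (10*2)*13 = 20*13 = 260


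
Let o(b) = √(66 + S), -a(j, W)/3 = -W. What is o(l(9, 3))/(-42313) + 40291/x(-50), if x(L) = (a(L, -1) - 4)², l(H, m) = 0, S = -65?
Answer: 1704833034/2073337 ≈ 822.27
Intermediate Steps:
a(j, W) = 3*W (a(j, W) = -(-3)*W = 3*W)
o(b) = 1 (o(b) = √(66 - 65) = √1 = 1)
x(L) = 49 (x(L) = (3*(-1) - 4)² = (-3 - 4)² = (-7)² = 49)
o(l(9, 3))/(-42313) + 40291/x(-50) = 1/(-42313) + 40291/49 = 1*(-1/42313) + 40291*(1/49) = -1/42313 + 40291/49 = 1704833034/2073337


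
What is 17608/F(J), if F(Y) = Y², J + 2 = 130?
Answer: 2201/2048 ≈ 1.0747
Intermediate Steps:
J = 128 (J = -2 + 130 = 128)
17608/F(J) = 17608/(128²) = 17608/16384 = 17608*(1/16384) = 2201/2048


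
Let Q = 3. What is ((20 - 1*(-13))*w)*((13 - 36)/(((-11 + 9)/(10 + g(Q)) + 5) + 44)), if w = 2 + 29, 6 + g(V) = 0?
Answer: -47058/97 ≈ -485.13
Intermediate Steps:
g(V) = -6 (g(V) = -6 + 0 = -6)
w = 31
((20 - 1*(-13))*w)*((13 - 36)/(((-11 + 9)/(10 + g(Q)) + 5) + 44)) = ((20 - 1*(-13))*31)*((13 - 36)/(((-11 + 9)/(10 - 6) + 5) + 44)) = ((20 + 13)*31)*(-23/((-2/4 + 5) + 44)) = (33*31)*(-23/((-2*¼ + 5) + 44)) = 1023*(-23/((-½ + 5) + 44)) = 1023*(-23/(9/2 + 44)) = 1023*(-23/97/2) = 1023*(-23*2/97) = 1023*(-46/97) = -47058/97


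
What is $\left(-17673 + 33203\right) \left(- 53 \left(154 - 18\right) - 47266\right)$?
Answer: $-845981220$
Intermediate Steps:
$\left(-17673 + 33203\right) \left(- 53 \left(154 - 18\right) - 47266\right) = 15530 \left(- 53 \left(154 - 18\right) - 47266\right) = 15530 \left(\left(-53\right) 136 - 47266\right) = 15530 \left(-7208 - 47266\right) = 15530 \left(-54474\right) = -845981220$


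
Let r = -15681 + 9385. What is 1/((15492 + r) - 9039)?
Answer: 1/157 ≈ 0.0063694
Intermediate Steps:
r = -6296
1/((15492 + r) - 9039) = 1/((15492 - 6296) - 9039) = 1/(9196 - 9039) = 1/157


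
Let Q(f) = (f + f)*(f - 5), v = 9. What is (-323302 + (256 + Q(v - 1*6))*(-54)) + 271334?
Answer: -65144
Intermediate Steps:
Q(f) = 2*f*(-5 + f) (Q(f) = (2*f)*(-5 + f) = 2*f*(-5 + f))
(-323302 + (256 + Q(v - 1*6))*(-54)) + 271334 = (-323302 + (256 + 2*(9 - 1*6)*(-5 + (9 - 1*6)))*(-54)) + 271334 = (-323302 + (256 + 2*(9 - 6)*(-5 + (9 - 6)))*(-54)) + 271334 = (-323302 + (256 + 2*3*(-5 + 3))*(-54)) + 271334 = (-323302 + (256 + 2*3*(-2))*(-54)) + 271334 = (-323302 + (256 - 12)*(-54)) + 271334 = (-323302 + 244*(-54)) + 271334 = (-323302 - 13176) + 271334 = -336478 + 271334 = -65144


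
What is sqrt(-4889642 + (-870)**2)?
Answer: I*sqrt(4132742) ≈ 2032.9*I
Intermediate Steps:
sqrt(-4889642 + (-870)**2) = sqrt(-4889642 + 756900) = sqrt(-4132742) = I*sqrt(4132742)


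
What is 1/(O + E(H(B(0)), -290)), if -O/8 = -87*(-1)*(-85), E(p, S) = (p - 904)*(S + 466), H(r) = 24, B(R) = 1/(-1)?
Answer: -1/95720 ≈ -1.0447e-5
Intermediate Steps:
B(R) = -1
E(p, S) = (-904 + p)*(466 + S)
O = 59160 (O = -8*(-87*(-1))*(-85) = -696*(-85) = -8*(-7395) = 59160)
1/(O + E(H(B(0)), -290)) = 1/(59160 + (-421264 - 904*(-290) + 466*24 - 290*24)) = 1/(59160 + (-421264 + 262160 + 11184 - 6960)) = 1/(59160 - 154880) = 1/(-95720) = -1/95720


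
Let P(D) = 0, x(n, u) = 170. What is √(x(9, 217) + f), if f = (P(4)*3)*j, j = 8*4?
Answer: √170 ≈ 13.038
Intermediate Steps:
j = 32
f = 0 (f = (0*3)*32 = 0*32 = 0)
√(x(9, 217) + f) = √(170 + 0) = √170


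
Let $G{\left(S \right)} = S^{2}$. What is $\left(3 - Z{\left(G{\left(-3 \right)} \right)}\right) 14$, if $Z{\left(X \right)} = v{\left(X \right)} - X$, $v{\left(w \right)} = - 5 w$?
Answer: $798$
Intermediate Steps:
$Z{\left(X \right)} = - 6 X$ ($Z{\left(X \right)} = - 5 X - X = - 6 X$)
$\left(3 - Z{\left(G{\left(-3 \right)} \right)}\right) 14 = \left(3 - - 6 \left(-3\right)^{2}\right) 14 = \left(3 - \left(-6\right) 9\right) 14 = \left(3 - -54\right) 14 = \left(3 + 54\right) 14 = 57 \cdot 14 = 798$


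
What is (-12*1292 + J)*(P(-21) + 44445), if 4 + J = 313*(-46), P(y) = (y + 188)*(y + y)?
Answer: -1119411486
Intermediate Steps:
P(y) = 2*y*(188 + y) (P(y) = (188 + y)*(2*y) = 2*y*(188 + y))
J = -14402 (J = -4 + 313*(-46) = -4 - 14398 = -14402)
(-12*1292 + J)*(P(-21) + 44445) = (-12*1292 - 14402)*(2*(-21)*(188 - 21) + 44445) = (-15504 - 14402)*(2*(-21)*167 + 44445) = -29906*(-7014 + 44445) = -29906*37431 = -1119411486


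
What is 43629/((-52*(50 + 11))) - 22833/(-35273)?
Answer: -1466499441/111885956 ≈ -13.107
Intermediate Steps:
43629/((-52*(50 + 11))) - 22833/(-35273) = 43629/((-52*61)) - 22833*(-1/35273) = 43629/(-3172) + 22833/35273 = 43629*(-1/3172) + 22833/35273 = -43629/3172 + 22833/35273 = -1466499441/111885956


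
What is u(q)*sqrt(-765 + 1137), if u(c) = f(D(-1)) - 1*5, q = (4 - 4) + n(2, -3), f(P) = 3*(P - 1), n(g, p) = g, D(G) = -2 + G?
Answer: -34*sqrt(93) ≈ -327.88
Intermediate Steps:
f(P) = -3 + 3*P (f(P) = 3*(-1 + P) = -3 + 3*P)
q = 2 (q = (4 - 4) + 2 = 0 + 2 = 2)
u(c) = -17 (u(c) = (-3 + 3*(-2 - 1)) - 1*5 = (-3 + 3*(-3)) - 5 = (-3 - 9) - 5 = -12 - 5 = -17)
u(q)*sqrt(-765 + 1137) = -17*sqrt(-765 + 1137) = -34*sqrt(93)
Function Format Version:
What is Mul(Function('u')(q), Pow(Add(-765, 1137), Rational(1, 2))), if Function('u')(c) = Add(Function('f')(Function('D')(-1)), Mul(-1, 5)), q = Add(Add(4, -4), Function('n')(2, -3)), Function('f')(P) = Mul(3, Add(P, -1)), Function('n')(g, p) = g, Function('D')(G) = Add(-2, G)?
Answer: Mul(-34, Pow(93, Rational(1, 2))) ≈ -327.88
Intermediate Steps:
Function('f')(P) = Add(-3, Mul(3, P)) (Function('f')(P) = Mul(3, Add(-1, P)) = Add(-3, Mul(3, P)))
q = 2 (q = Add(Add(4, -4), 2) = Add(0, 2) = 2)
Function('u')(c) = -17 (Function('u')(c) = Add(Add(-3, Mul(3, Add(-2, -1))), Mul(-1, 5)) = Add(Add(-3, Mul(3, -3)), -5) = Add(Add(-3, -9), -5) = Add(-12, -5) = -17)
Mul(Function('u')(q), Pow(Add(-765, 1137), Rational(1, 2))) = Mul(-17, Pow(Add(-765, 1137), Rational(1, 2))) = Mul(-17, Pow(372, Rational(1, 2))) = Mul(-17, Mul(2, Pow(93, Rational(1, 2)))) = Mul(-34, Pow(93, Rational(1, 2)))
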